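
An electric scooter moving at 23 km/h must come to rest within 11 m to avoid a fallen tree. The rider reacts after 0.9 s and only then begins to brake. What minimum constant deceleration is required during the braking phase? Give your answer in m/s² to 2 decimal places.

Required deceleration ≈ 3.89 m/s²

23 km/h ÷ 3.6 = 6.3889 m/s.
Distance covered during reaction = 6.3889 × 0.9 = 5.750 m.
Distance available for braking: 11 − 5.750 = 5.250 m.
v² = 2a·d ⇒ a = v²/(2d) = 6.3889² / (2 × 5.250) = 40.818 / 10.500 = 3.8874 m/s².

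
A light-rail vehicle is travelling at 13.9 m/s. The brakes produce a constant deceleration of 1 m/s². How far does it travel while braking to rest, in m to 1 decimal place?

Braking distance = v²/(2a) = 13.9000² / (2 × 1.000) = 193.210 / 2.000 = 96.605 m.

Braking distance ≈ 96.6 m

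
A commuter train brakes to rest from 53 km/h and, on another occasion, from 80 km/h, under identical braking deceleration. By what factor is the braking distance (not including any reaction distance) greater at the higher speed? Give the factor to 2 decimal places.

Braking distance d = v²/(2a), so with a fixed, d ∝ v².
Factor = (80/53)² = 1.5094² = 2.2783.

Factor ≈ 2.28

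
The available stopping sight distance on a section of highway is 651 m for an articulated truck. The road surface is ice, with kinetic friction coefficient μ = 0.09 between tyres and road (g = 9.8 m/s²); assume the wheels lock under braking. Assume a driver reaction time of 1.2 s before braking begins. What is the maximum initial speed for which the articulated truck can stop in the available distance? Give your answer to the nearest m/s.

Maximum speed ≈ 33 m/s

a = μg = 0.09 × 9.8 = 0.882 m/s².
Stopping distance: v·t_r + v²/(2a) = 651 with t_r = 1.2 s and a = 0.882 m/s².
So v² + 2.117 v − 1148.36 = 0.
Positive root: v = −a·t_r + √((a·t_r)² + 2a·d) = −1.058 + √(1.119 + 1148.36) = 32.8460 m/s.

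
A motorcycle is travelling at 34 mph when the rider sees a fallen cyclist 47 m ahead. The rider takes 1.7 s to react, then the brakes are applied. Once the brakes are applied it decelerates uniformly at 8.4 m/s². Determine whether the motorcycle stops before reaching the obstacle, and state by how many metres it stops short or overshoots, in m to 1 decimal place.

34 mph × 0.44704 = 15.1994 m/s.
Reaction distance = 15.1994 × 1.7 = 25.839 m.
Braking distance = v²/(2a) = 231.022 / 16.800 = 13.751 m.
Total stopping distance = 25.839 + 13.751 = 39.590 m, vs 47 m available — it stops with 47 − 39.590 = 7.410 m to spare.

Yes — it stops 7.4 m short of the obstacle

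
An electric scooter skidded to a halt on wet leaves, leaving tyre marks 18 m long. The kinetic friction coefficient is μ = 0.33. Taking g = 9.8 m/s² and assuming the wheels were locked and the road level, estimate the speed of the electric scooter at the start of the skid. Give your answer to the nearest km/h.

Deceleration a = μg = 0.33 × 9.8 = 3.234 m/s².
v = √(2a·d) = √(2 × 3.234 × 18) = √116.424 = 10.7900 m/s.
= 10.7900 × 3.6 = 38.844 km/h.

Initial speed ≈ 39 km/h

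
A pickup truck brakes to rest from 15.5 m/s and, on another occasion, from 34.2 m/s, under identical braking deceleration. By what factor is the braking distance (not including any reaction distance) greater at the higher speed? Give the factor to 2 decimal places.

Factor ≈ 4.87

Braking distance d = v²/(2a), so with a fixed, d ∝ v².
Factor = (34.2/15.5)² = 2.2065² = 4.8686.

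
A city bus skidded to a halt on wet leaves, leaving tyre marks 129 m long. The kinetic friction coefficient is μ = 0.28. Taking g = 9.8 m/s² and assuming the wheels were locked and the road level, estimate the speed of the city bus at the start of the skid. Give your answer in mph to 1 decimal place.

Initial speed ≈ 59.5 mph

Deceleration a = μg = 0.28 × 9.8 = 2.744 m/s².
v = √(2a·d) = √(2 × 2.744 × 129) = √707.952 = 26.6074 m/s.
= 26.6074 ÷ 0.44704 = 59.519 mph.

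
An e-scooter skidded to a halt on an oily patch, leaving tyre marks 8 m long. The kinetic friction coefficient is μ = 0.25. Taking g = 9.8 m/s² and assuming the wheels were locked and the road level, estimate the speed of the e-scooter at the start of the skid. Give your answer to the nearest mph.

Initial speed ≈ 14 mph

Deceleration a = μg = 0.25 × 9.8 = 2.450 m/s².
v = √(2a·d) = √(2 × 2.450 × 8) = √39.200 = 6.2610 m/s.
= 6.2610 ÷ 0.44704 = 14.005 mph.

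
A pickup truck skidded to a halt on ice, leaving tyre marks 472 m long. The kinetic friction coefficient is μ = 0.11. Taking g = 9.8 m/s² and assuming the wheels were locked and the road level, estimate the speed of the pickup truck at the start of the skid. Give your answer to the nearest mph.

Initial speed ≈ 71 mph

Deceleration a = μg = 0.11 × 9.8 = 1.078 m/s².
v = √(2a·d) = √(2 × 1.078 × 472) = √1017.632 = 31.9003 m/s.
= 31.9003 ÷ 0.44704 = 71.359 mph.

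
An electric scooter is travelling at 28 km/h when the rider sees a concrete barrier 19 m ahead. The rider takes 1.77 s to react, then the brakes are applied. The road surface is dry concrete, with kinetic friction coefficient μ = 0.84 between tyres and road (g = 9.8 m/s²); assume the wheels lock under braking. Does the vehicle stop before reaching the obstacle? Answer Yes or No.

28 km/h ÷ 3.6 = 7.7778 m/s.
a = μg = 0.84 × 9.8 = 8.232 m/s².
Reaction distance = 7.7778 × 1.77 = 13.767 m.
Braking distance = v²/(2a) = 60.494 / 16.464 = 3.674 m.
Total stopping distance = 13.767 + 3.674 = 17.441 m, vs 19 m available — it stops with 19 − 17.441 = 1.559 m to spare.

Yes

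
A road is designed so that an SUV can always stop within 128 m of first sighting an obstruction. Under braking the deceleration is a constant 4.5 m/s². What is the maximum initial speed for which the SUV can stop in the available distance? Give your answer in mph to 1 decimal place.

Maximum speed ≈ 75.9 mph

v²/(2a) = d ⇒ v = √(2 × 4.500 × 128) = √1152.00 = 33.9411 m/s.
33.9411 m/s ÷ 0.44704 = 75.924 mph.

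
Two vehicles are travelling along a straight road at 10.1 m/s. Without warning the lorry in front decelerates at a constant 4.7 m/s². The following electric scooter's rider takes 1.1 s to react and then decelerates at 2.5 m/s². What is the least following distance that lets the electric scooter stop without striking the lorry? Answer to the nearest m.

Minimum gap ≈ 21 m

Leader travels v²/(2a_L) = 102.010 / 9.400 = 10.852 m before stopping.
Follower covers v·t_r = 10.1000 × 1.1 = 11.110 m while reacting, then v²/(2a_F) = 102.010 / 5.000 = 20.402 m while braking, for a total of 11.110 + 20.402 = 31.512 m.
Since a_F ≤ a_L and the follower starts braking later, the follower is never slower than the leader, so the closest approach is when both have stopped.
Minimum gap = 31.512 − 10.852 = 20.660 m.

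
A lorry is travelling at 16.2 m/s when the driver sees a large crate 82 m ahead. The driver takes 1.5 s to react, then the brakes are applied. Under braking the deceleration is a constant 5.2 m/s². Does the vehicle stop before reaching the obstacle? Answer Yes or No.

Reaction distance = 16.2000 × 1.5 = 24.300 m.
Braking distance = v²/(2a) = 262.440 / 10.400 = 25.235 m.
Total stopping distance = 24.300 + 25.235 = 49.535 m, vs 82 m available — it stops with 82 − 49.535 = 32.465 m to spare.

Yes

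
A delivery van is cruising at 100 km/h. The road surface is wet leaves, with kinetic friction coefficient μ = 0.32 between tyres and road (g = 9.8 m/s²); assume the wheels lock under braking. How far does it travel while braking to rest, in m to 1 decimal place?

100 km/h ÷ 3.6 = 27.7778 m/s.
a = μg = 0.32 × 9.8 = 3.136 m/s².
Braking distance = v²/(2a) = 27.7778² / (2 × 3.136) = 771.606 / 6.272 = 123.024 m.

Braking distance ≈ 123.0 m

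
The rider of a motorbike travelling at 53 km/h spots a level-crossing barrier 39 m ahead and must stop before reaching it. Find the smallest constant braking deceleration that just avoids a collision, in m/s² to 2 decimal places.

53 km/h ÷ 3.6 = 14.7222 m/s.
v² = 2a·d ⇒ a = v²/(2d) = 14.7222² / (2 × 39.000) = 216.743 / 78.000 = 2.7788 m/s².

Required deceleration ≈ 2.78 m/s²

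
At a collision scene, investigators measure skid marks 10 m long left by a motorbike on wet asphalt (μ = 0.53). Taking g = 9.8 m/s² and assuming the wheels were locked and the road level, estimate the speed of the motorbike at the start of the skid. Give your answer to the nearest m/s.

Initial speed ≈ 10 m/s

Deceleration a = μg = 0.53 × 9.8 = 5.194 m/s².
v = √(2a·d) = √(2 × 5.194 × 10) = √103.880 = 10.1922 m/s.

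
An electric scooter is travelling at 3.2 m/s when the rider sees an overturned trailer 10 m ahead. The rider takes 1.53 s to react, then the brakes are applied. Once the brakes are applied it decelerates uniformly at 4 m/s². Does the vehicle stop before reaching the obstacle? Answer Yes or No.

Reaction distance = 3.2000 × 1.53 = 4.896 m.
Braking distance = v²/(2a) = 10.240 / 8.000 = 1.280 m.
Total stopping distance = 4.896 + 1.280 = 6.176 m, vs 10 m available — it stops with 10 − 6.176 = 3.824 m to spare.

Yes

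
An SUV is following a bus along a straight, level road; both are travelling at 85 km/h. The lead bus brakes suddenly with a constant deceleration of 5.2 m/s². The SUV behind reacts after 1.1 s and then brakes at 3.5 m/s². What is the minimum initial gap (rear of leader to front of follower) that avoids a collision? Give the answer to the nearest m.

Minimum gap ≈ 52 m

85 km/h ÷ 3.6 = 23.6111 m/s.
Leader travels v²/(2a_L) = 557.484 / 10.400 = 53.604 m before stopping.
Follower covers v·t_r = 23.6111 × 1.1 = 25.972 m while reacting, then v²/(2a_F) = 557.484 / 7.000 = 79.641 m while braking, for a total of 25.972 + 79.641 = 105.613 m.
Since a_F ≤ a_L and the follower starts braking later, the follower is never slower than the leader, so the closest approach is when both have stopped.
Minimum gap = 105.613 − 53.604 = 52.009 m.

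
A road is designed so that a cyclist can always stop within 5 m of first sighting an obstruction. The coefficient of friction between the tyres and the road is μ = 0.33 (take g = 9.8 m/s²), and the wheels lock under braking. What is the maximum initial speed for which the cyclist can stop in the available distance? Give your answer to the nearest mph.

Maximum speed ≈ 13 mph

a = μg = 0.33 × 9.8 = 3.234 m/s².
v²/(2a) = d ⇒ v = √(2 × 3.234 × 5) = √32.34 = 5.6868 m/s.
5.6868 m/s ÷ 0.44704 = 12.721 mph.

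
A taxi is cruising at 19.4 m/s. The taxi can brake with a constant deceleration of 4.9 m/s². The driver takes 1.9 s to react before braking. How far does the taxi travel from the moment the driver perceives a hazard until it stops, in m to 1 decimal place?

Reaction distance = v·t_r = 19.4000 × 1.9 = 36.860 m.
Braking distance = v²/(2a) = 19.4000² / (2 × 4.900) = 376.360 / 9.800 = 38.404 m.
Total = 36.860 + 38.404 = 75.264 m.

Total stopping distance ≈ 75.3 m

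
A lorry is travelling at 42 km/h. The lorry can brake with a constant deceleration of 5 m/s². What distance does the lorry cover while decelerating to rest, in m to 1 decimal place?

Braking distance ≈ 13.6 m

42 km/h ÷ 3.6 = 11.6667 m/s.
Braking distance = v²/(2a) = 11.6667² / (2 × 5.000) = 136.112 / 10.000 = 13.611 m.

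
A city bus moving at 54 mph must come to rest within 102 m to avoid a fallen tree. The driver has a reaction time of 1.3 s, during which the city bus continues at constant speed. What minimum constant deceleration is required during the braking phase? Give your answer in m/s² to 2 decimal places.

54 mph × 0.44704 = 24.1402 m/s.
Distance covered during reaction = 24.1402 × 1.3 = 31.382 m.
Distance available for braking: 102 − 31.382 = 70.618 m.
v² = 2a·d ⇒ a = v²/(2d) = 24.1402² / (2 × 70.618) = 582.749 / 141.236 = 4.1261 m/s².

Required deceleration ≈ 4.13 m/s²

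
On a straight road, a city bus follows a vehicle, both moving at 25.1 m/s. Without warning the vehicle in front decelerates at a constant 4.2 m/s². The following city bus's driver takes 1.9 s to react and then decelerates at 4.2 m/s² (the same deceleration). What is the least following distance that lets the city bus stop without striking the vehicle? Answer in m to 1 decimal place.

Leader travels v²/(2a_L) = 630.010 / 8.400 = 75.001 m before stopping.
Follower covers v·t_r = 25.1000 × 1.9 = 47.690 m while reacting, then v²/(2a_F) = 630.010 / 8.400 = 75.001 m while braking, for a total of 47.690 + 75.001 = 122.691 m.
Since a_F ≤ a_L and the follower starts braking later, the follower is never slower than the leader, so the closest approach is when both have stopped.
Minimum gap = 122.691 − 75.001 = 47.690 m.

Minimum gap ≈ 47.7 m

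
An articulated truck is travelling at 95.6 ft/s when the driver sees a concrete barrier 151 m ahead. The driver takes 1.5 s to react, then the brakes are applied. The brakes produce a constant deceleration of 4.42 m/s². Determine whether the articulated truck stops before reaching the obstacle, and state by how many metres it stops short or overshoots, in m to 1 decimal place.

Yes — it stops 11.2 m short of the obstacle

95.6 ft/s × 0.3048 = 29.1389 m/s.
Reaction distance = 29.1389 × 1.5 = 43.708 m.
Braking distance = v²/(2a) = 849.075 / 8.840 = 96.049 m.
Total stopping distance = 43.708 + 96.049 = 139.757 m, vs 151 m available — it stops with 151 − 139.757 = 11.243 m to spare.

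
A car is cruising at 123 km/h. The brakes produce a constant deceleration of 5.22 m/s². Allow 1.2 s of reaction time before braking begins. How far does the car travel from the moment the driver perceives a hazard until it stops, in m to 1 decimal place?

Total stopping distance ≈ 152.8 m

123 km/h ÷ 3.6 = 34.1667 m/s.
Reaction distance = v·t_r = 34.1667 × 1.2 = 41.000 m.
Braking distance = v²/(2a) = 34.1667² / (2 × 5.220) = 1167.363 / 10.440 = 111.816 m.
Total = 41.000 + 111.816 = 152.816 m.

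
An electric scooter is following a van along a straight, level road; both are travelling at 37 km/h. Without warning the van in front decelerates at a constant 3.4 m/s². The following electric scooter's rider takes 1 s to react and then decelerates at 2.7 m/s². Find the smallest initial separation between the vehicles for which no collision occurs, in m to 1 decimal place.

37 km/h ÷ 3.6 = 10.2778 m/s.
Leader travels v²/(2a_L) = 105.633 / 6.800 = 15.534 m before stopping.
Follower covers v·t_r = 10.2778 × 1 = 10.278 m while reacting, then v²/(2a_F) = 105.633 / 5.400 = 19.562 m while braking, for a total of 10.278 + 19.562 = 29.840 m.
Since a_F ≤ a_L and the follower starts braking later, the follower is never slower than the leader, so the closest approach is when both have stopped.
Minimum gap = 29.840 − 15.534 = 14.306 m.

Minimum gap ≈ 14.3 m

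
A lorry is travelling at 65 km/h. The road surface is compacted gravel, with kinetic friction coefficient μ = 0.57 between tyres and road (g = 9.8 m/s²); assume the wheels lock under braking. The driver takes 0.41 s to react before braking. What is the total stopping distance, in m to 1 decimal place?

65 km/h ÷ 3.6 = 18.0556 m/s.
a = μg = 0.57 × 9.8 = 5.586 m/s².
Reaction distance = v·t_r = 18.0556 × 0.41 = 7.403 m.
Braking distance = v²/(2a) = 18.0556² / (2 × 5.586) = 326.005 / 11.172 = 29.181 m.
Total = 7.403 + 29.181 = 36.584 m.

Total stopping distance ≈ 36.6 m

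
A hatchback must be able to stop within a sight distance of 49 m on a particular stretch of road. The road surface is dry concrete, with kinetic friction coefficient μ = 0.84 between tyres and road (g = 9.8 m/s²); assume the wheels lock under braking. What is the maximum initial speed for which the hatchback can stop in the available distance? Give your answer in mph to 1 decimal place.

Maximum speed ≈ 63.5 mph

a = μg = 0.84 × 9.8 = 8.232 m/s².
v²/(2a) = d ⇒ v = √(2 × 8.232 × 49) = √806.74 = 28.4032 m/s.
28.4032 m/s ÷ 0.44704 = 63.536 mph.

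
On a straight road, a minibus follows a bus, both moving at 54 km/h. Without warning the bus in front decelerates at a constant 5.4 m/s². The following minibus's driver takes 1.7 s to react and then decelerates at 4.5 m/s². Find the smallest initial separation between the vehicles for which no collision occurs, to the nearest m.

54 km/h ÷ 3.6 = 15.0000 m/s.
Leader travels v²/(2a_L) = 225.000 / 10.800 = 20.833 m before stopping.
Follower covers v·t_r = 15.0000 × 1.7 = 25.500 m while reacting, then v²/(2a_F) = 225.000 / 9.000 = 25.000 m while braking, for a total of 25.500 + 25.000 = 50.500 m.
Since a_F ≤ a_L and the follower starts braking later, the follower is never slower than the leader, so the closest approach is when both have stopped.
Minimum gap = 50.500 − 20.833 = 29.667 m.

Minimum gap ≈ 30 m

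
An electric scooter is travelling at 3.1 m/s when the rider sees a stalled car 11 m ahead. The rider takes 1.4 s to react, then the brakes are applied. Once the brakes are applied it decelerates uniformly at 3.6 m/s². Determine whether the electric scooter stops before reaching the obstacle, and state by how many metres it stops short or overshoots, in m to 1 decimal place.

Reaction distance = 3.1000 × 1.4 = 4.340 m.
Braking distance = v²/(2a) = 9.610 / 7.200 = 1.335 m.
Total stopping distance = 4.340 + 1.335 = 5.675 m, vs 11 m available — it stops with 11 − 5.675 = 5.325 m to spare.

Yes — it stops 5.3 m short of the obstacle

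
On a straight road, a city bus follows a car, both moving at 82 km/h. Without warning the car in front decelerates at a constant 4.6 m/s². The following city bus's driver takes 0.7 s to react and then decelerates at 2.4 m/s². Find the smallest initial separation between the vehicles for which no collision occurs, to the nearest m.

82 km/h ÷ 3.6 = 22.7778 m/s.
Leader travels v²/(2a_L) = 518.828 / 9.200 = 56.394 m before stopping.
Follower covers v·t_r = 22.7778 × 0.7 = 15.944 m while reacting, then v²/(2a_F) = 518.828 / 4.800 = 108.089 m while braking, for a total of 15.944 + 108.089 = 124.033 m.
Since a_F ≤ a_L and the follower starts braking later, the follower is never slower than the leader, so the closest approach is when both have stopped.
Minimum gap = 124.033 − 56.394 = 67.639 m.

Minimum gap ≈ 68 m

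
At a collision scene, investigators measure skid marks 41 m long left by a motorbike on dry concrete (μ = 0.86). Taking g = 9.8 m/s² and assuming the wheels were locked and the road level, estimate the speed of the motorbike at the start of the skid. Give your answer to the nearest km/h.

Deceleration a = μg = 0.86 × 9.8 = 8.428 m/s².
v = √(2a·d) = √(2 × 8.428 × 41) = √691.096 = 26.2887 m/s.
= 26.2887 × 3.6 = 94.639 km/h.

Initial speed ≈ 95 km/h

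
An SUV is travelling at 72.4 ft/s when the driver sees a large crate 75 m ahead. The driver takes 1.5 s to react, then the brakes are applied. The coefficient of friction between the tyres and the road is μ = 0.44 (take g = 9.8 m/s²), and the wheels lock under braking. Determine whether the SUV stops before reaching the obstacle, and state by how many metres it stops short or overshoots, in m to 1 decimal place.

72.4 ft/s × 0.3048 = 22.0675 m/s.
a = μg = 0.44 × 9.8 = 4.312 m/s².
Reaction distance = 22.0675 × 1.5 = 33.101 m.
Braking distance = v²/(2a) = 486.975 / 8.624 = 56.467 m.
Total stopping distance = 33.101 + 56.467 = 89.568 m, vs 75 m available — it cannot stop in time and overshoots by 89.568 − 75 = 14.568 m.

No — it overshoots by 14.6 m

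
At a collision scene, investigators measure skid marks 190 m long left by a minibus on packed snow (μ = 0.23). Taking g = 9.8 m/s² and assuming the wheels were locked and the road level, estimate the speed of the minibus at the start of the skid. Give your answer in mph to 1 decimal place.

Initial speed ≈ 65.5 mph

Deceleration a = μg = 0.23 × 9.8 = 2.254 m/s².
v = √(2a·d) = √(2 × 2.254 × 190) = √856.520 = 29.2664 m/s.
= 29.2664 ÷ 0.44704 = 65.467 mph.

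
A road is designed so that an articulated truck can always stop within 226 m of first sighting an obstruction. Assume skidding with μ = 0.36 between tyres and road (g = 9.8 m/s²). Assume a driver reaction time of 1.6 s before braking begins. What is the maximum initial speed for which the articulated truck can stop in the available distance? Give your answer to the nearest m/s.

Maximum speed ≈ 35 m/s

a = μg = 0.36 × 9.8 = 3.528 m/s².
Stopping distance: v·t_r + v²/(2a) = 226 with t_r = 1.6 s and a = 3.528 m/s².
So v² + 11.290 v − 1594.66 = 0.
Positive root: v = −a·t_r + √((a·t_r)² + 2a·d) = −5.645 + √(31.866 + 1594.66) = 34.6852 m/s.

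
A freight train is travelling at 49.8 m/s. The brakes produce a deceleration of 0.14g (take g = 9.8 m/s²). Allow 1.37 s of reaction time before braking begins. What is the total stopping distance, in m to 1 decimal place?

Total stopping distance ≈ 972.0 m

a = 0.14 × 9.8 = 1.372 m/s².
Reaction distance = v·t_r = 49.8000 × 1.37 = 68.226 m.
Braking distance = v²/(2a) = 49.8000² / (2 × 1.372) = 2480.040 / 2.744 = 903.805 m.
Total = 68.226 + 903.805 = 972.031 m.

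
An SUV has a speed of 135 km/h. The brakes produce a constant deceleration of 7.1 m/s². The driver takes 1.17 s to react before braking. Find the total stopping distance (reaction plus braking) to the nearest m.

Total stopping distance ≈ 143 m

135 km/h ÷ 3.6 = 37.5000 m/s.
Reaction distance = v·t_r = 37.5000 × 1.17 = 43.875 m.
Braking distance = v²/(2a) = 37.5000² / (2 × 7.100) = 1406.250 / 14.200 = 99.032 m.
Total = 43.875 + 99.032 = 142.907 m.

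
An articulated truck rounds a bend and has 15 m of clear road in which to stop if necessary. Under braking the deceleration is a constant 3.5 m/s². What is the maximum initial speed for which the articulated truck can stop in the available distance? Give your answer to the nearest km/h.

Maximum speed ≈ 37 km/h

v²/(2a) = d ⇒ v = √(2 × 3.500 × 15) = √105.00 = 10.2470 m/s.
10.2470 m/s × 3.6 = 36.889 km/h.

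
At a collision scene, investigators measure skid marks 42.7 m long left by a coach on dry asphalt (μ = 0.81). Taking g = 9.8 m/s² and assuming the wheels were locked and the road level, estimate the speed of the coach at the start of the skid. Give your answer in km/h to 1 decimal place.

Deceleration a = μg = 0.81 × 9.8 = 7.938 m/s².
v = √(2a·d) = √(2 × 7.938 × 42.7) = √677.905 = 26.0366 m/s.
= 26.0366 × 3.6 = 93.732 km/h.

Initial speed ≈ 93.7 km/h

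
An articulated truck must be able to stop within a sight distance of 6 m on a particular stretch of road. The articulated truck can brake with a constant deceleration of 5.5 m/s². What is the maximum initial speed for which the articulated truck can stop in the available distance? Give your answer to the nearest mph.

Maximum speed ≈ 18 mph

v²/(2a) = d ⇒ v = √(2 × 5.500 × 6) = √66.00 = 8.1240 m/s.
8.1240 m/s ÷ 0.44704 = 18.173 mph.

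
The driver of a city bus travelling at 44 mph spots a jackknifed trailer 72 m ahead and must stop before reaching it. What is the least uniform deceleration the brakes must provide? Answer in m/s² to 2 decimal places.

Required deceleration ≈ 2.69 m/s²

44 mph × 0.44704 = 19.6698 m/s.
v² = 2a·d ⇒ a = v²/(2d) = 19.6698² / (2 × 72.000) = 386.901 / 144.000 = 2.6868 m/s².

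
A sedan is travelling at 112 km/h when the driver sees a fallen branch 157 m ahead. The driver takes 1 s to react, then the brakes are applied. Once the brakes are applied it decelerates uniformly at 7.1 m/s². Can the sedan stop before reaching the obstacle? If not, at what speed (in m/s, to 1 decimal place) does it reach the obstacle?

Yes — it stops about 57.7 m short of the obstacle, so it never reaches it

112 km/h ÷ 3.6 = 31.1111 m/s.
Reaction distance = 31.1111 × 1 = 31.111 m.
Braking distance = v²/(2a) = 967.901 / 14.200 = 68.162 m.
Total stopping distance = 31.111 + 68.162 = 99.273 m, vs 157 m available — it stops with 157 − 99.273 = 57.727 m to spare.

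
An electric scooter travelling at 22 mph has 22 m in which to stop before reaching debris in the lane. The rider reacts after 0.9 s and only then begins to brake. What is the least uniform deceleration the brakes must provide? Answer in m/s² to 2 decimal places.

Required deceleration ≈ 3.68 m/s²

22 mph × 0.44704 = 9.8349 m/s.
Distance covered during reaction = 9.8349 × 0.9 = 8.851 m.
Distance available for braking: 22 − 8.851 = 13.149 m.
v² = 2a·d ⇒ a = v²/(2d) = 9.8349² / (2 × 13.149) = 96.725 / 26.298 = 3.6780 m/s².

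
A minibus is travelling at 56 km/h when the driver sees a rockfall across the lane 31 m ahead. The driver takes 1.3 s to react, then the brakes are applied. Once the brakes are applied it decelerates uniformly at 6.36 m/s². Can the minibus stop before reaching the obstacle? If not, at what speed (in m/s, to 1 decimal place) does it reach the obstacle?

56 km/h ÷ 3.6 = 15.5556 m/s.
Reaction distance = 15.5556 × 1.3 = 20.222 m.
Braking distance needed to stop: v²/(2a) = 241.977 / 12.720 = 19.023 m, so total needed = 20.222 + 19.023 = 39.245 m > 31 m — it cannot stop.
Distance remaining when braking begins: 31 − 20.222 = 10.778 m.
v² = v₀² − 2a·d = 241.977 − 2 × 6.360 × 10.778 = 104.881 m²/s².
v = √104.881 = 10.241 m/s.

No — it strikes the obstacle at 10.2 m/s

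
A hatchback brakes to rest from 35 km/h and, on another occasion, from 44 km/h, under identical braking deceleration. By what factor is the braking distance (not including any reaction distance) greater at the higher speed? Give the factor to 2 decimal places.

Factor ≈ 1.58

Braking distance d = v²/(2a), so with a fixed, d ∝ v².
Factor = (44/35)² = 1.2571² = 1.5803.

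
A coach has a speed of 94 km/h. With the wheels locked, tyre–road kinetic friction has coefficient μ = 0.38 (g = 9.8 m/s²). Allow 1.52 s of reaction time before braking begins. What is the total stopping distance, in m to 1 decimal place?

Total stopping distance ≈ 131.2 m

94 km/h ÷ 3.6 = 26.1111 m/s.
a = μg = 0.38 × 9.8 = 3.724 m/s².
Reaction distance = v·t_r = 26.1111 × 1.52 = 39.689 m.
Braking distance = v²/(2a) = 26.1111² / (2 × 3.724) = 681.790 / 7.448 = 91.540 m.
Total = 39.689 + 91.540 = 131.229 m.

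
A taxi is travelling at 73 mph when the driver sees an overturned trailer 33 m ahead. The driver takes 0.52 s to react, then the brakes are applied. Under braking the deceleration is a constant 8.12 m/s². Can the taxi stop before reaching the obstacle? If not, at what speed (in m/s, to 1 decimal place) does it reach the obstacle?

73 mph × 0.44704 = 32.6339 m/s.
Reaction distance = 32.6339 × 0.52 = 16.970 m.
Braking distance needed to stop: v²/(2a) = 1064.971 / 16.240 = 65.577 m, so total needed = 16.970 + 65.577 = 82.547 m > 33 m — it cannot stop.
Distance remaining when braking begins: 33 − 16.970 = 16.030 m.
v² = v₀² − 2a·d = 1064.971 − 2 × 8.120 × 16.030 = 804.644 m²/s².
v = √804.644 = 28.366 m/s.

No — it strikes the obstacle at 28.4 m/s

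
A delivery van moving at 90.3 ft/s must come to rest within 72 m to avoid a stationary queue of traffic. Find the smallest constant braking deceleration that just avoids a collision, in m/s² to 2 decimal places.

90.3 ft/s × 0.3048 = 27.5234 m/s.
v² = 2a·d ⇒ a = v²/(2d) = 27.5234² / (2 × 72.000) = 757.538 / 144.000 = 5.2607 m/s².

Required deceleration ≈ 5.26 m/s²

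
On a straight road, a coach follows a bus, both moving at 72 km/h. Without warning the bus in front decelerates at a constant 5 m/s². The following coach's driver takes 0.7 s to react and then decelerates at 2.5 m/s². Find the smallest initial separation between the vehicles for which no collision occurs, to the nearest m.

Minimum gap ≈ 54 m

72 km/h ÷ 3.6 = 20.0000 m/s.
Leader travels v²/(2a_L) = 400.000 / 10.000 = 40.000 m before stopping.
Follower covers v·t_r = 20.0000 × 0.7 = 14.000 m while reacting, then v²/(2a_F) = 400.000 / 5.000 = 80.000 m while braking, for a total of 14.000 + 80.000 = 94.000 m.
Since a_F ≤ a_L and the follower starts braking later, the follower is never slower than the leader, so the closest approach is when both have stopped.
Minimum gap = 94.000 − 40.000 = 54.000 m.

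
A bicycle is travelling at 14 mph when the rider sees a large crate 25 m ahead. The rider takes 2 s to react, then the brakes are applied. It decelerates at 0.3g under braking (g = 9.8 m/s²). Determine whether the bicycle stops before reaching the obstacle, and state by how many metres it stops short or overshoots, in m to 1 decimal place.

14 mph × 0.44704 = 6.2586 m/s.
a = 0.3 × 9.8 = 2.940 m/s².
Reaction distance = 6.2586 × 2 = 12.517 m.
Braking distance = v²/(2a) = 39.170 / 5.880 = 6.662 m.
Total stopping distance = 12.517 + 6.662 = 19.179 m, vs 25 m available — it stops with 25 − 19.179 = 5.821 m to spare.

Yes — it stops 5.8 m short of the obstacle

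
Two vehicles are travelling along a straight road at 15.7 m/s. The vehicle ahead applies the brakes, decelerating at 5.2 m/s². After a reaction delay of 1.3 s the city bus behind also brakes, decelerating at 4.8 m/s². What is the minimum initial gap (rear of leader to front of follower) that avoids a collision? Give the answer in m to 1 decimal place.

Leader travels v²/(2a_L) = 246.490 / 10.400 = 23.701 m before stopping.
Follower covers v·t_r = 15.7000 × 1.3 = 20.410 m while reacting, then v²/(2a_F) = 246.490 / 9.600 = 25.676 m while braking, for a total of 20.410 + 25.676 = 46.086 m.
Since a_F ≤ a_L and the follower starts braking later, the follower is never slower than the leader, so the closest approach is when both have stopped.
Minimum gap = 46.086 − 23.701 = 22.385 m.

Minimum gap ≈ 22.4 m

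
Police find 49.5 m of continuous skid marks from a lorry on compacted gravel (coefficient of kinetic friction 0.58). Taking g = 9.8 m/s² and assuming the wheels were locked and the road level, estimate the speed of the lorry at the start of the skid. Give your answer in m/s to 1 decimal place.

Initial speed ≈ 23.7 m/s

Deceleration a = μg = 0.58 × 9.8 = 5.684 m/s².
v = √(2a·d) = √(2 × 5.684 × 49.5) = √562.716 = 23.7216 m/s.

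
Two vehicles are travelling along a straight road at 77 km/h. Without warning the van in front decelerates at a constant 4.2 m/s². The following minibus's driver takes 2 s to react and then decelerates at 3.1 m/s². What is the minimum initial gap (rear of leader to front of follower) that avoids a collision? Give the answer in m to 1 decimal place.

77 km/h ÷ 3.6 = 21.3889 m/s.
Leader travels v²/(2a_L) = 457.485 / 8.400 = 54.462 m before stopping.
Follower covers v·t_r = 21.3889 × 2 = 42.778 m while reacting, then v²/(2a_F) = 457.485 / 6.200 = 73.788 m while braking, for a total of 42.778 + 73.788 = 116.566 m.
Since a_F ≤ a_L and the follower starts braking later, the follower is never slower than the leader, so the closest approach is when both have stopped.
Minimum gap = 116.566 − 54.462 = 62.104 m.

Minimum gap ≈ 62.1 m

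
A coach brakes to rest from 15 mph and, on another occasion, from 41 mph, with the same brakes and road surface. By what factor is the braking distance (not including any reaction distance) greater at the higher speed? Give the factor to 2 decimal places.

Factor ≈ 7.47

Braking distance d = v²/(2a), so with a fixed, d ∝ v².
Factor = (41/15)² = 2.7333² = 7.4709.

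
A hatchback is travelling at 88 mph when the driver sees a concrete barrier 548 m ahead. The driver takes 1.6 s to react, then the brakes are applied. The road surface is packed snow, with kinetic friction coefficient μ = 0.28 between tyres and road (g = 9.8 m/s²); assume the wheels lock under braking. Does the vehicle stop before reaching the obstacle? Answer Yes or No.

Yes

88 mph × 0.44704 = 39.3395 m/s.
a = μg = 0.28 × 9.8 = 2.744 m/s².
Reaction distance = 39.3395 × 1.6 = 62.943 m.
Braking distance = v²/(2a) = 1547.596 / 5.488 = 281.996 m.
Total stopping distance = 62.943 + 281.996 = 344.939 m, vs 548 m available — it stops with 548 − 344.939 = 203.061 m to spare.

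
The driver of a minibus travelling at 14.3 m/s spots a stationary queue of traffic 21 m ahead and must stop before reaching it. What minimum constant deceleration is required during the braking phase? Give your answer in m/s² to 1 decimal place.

v² = 2a·d ⇒ a = v²/(2d) = 14.3000² / (2 × 21.000) = 204.490 / 42.000 = 4.8688 m/s².

Required deceleration ≈ 4.9 m/s²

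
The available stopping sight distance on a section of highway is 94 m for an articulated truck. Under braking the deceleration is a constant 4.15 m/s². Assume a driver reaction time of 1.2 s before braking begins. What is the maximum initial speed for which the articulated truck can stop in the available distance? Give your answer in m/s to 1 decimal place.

Maximum speed ≈ 23.4 m/s

Stopping distance: v·t_r + v²/(2a) = 94 with t_r = 1.2 s and a = 4.150 m/s².
So v² + 9.960 v − 780.20 = 0.
Positive root: v = −a·t_r + √((a·t_r)² + 2a·d) = −4.980 + √(24.800 + 780.20) = 23.3925 m/s.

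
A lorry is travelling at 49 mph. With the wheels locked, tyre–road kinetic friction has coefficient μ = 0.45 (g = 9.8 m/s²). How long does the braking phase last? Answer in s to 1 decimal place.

Braking time ≈ 5.0 s

49 mph × 0.44704 = 21.9050 m/s.
a = μg = 0.45 × 9.8 = 4.410 m/s².
Braking time = v/a = 21.9050 / 4.410 = 4.967 s.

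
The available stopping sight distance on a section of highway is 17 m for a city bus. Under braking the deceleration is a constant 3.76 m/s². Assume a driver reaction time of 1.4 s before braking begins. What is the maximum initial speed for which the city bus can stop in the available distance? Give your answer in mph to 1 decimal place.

Stopping distance: v·t_r + v²/(2a) = 17 with t_r = 1.4 s and a = 3.760 m/s².
So v² + 10.528 v − 127.84 = 0.
Positive root: v = −a·t_r + √((a·t_r)² + 2a·d) = −5.264 + √(27.710 + 127.84) = 7.2080 m/s.
7.2080 m/s ÷ 0.44704 = 16.124 mph.

Maximum speed ≈ 16.1 mph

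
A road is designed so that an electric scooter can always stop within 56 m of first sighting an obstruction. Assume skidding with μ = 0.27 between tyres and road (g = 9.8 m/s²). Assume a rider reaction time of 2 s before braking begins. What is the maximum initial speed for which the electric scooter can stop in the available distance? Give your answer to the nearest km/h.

Maximum speed ≈ 46 km/h

a = μg = 0.27 × 9.8 = 2.646 m/s².
Stopping distance: v·t_r + v²/(2a) = 56 with t_r = 2 s and a = 2.646 m/s².
So v² + 10.584 v − 296.35 = 0.
Positive root: v = −a·t_r + √((a·t_r)² + 2a·d) = −5.292 + √(28.005 + 296.35) = 12.7179 m/s.
12.7179 m/s × 3.6 = 45.784 km/h.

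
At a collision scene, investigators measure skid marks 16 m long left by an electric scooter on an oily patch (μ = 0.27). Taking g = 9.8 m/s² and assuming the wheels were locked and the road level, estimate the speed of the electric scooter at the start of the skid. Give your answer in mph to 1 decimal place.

Deceleration a = μg = 0.27 × 9.8 = 2.646 m/s².
v = √(2a·d) = √(2 × 2.646 × 16) = √84.672 = 9.2017 m/s.
= 9.2017 ÷ 0.44704 = 20.584 mph.

Initial speed ≈ 20.6 mph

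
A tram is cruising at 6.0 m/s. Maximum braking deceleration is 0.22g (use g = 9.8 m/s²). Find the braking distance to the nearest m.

Braking distance ≈ 8 m

a = 0.22 × 9.8 = 2.156 m/s².
Braking distance = v²/(2a) = 6.0000² / (2 × 2.156) = 36.000 / 4.312 = 8.349 m.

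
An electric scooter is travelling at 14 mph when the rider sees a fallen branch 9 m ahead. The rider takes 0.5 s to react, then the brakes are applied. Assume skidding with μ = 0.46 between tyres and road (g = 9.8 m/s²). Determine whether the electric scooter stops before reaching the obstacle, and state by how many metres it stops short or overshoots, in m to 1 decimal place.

Yes — it stops 1.5 m short of the obstacle

14 mph × 0.44704 = 6.2586 m/s.
a = μg = 0.46 × 9.8 = 4.508 m/s².
Reaction distance = 6.2586 × 0.5 = 3.129 m.
Braking distance = v²/(2a) = 39.170 / 9.016 = 4.344 m.
Total stopping distance = 3.129 + 4.344 = 7.473 m, vs 9 m available — it stops with 9 − 7.473 = 1.527 m to spare.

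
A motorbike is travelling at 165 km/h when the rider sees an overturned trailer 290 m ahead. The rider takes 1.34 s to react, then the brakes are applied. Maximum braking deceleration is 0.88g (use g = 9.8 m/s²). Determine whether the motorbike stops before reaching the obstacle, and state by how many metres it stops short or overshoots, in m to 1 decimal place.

Yes — it stops 106.8 m short of the obstacle

165 km/h ÷ 3.6 = 45.8333 m/s.
a = 0.88 × 9.8 = 8.624 m/s².
Reaction distance = 45.8333 × 1.34 = 61.417 m.
Braking distance = v²/(2a) = 2100.691 / 17.248 = 121.793 m.
Total stopping distance = 61.417 + 121.793 = 183.210 m, vs 290 m available — it stops with 290 − 183.210 = 106.790 m to spare.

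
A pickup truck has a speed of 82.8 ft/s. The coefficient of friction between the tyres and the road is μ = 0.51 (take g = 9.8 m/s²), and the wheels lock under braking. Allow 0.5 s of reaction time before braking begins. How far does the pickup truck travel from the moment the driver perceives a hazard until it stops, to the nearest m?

Total stopping distance ≈ 76 m

82.8 ft/s × 0.3048 = 25.2374 m/s.
a = μg = 0.51 × 9.8 = 4.998 m/s².
Reaction distance = v·t_r = 25.2374 × 0.5 = 12.619 m.
Braking distance = v²/(2a) = 25.2374² / (2 × 4.998) = 636.926 / 9.996 = 63.718 m.
Total = 12.619 + 63.718 = 76.337 m.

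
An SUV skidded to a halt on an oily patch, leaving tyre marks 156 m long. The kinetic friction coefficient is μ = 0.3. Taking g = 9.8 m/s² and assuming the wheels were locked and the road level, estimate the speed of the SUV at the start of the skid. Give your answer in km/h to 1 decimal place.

Deceleration a = μg = 0.3 × 9.8 = 2.940 m/s².
v = √(2a·d) = √(2 × 2.940 × 156) = √917.280 = 30.2866 m/s.
= 30.2866 × 3.6 = 109.032 km/h.

Initial speed ≈ 109.0 km/h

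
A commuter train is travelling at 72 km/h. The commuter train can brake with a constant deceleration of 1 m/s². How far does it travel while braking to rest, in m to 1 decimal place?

Braking distance ≈ 200.0 m

72 km/h ÷ 3.6 = 20.0000 m/s.
Braking distance = v²/(2a) = 20.0000² / (2 × 1.000) = 400.000 / 2.000 = 200.000 m.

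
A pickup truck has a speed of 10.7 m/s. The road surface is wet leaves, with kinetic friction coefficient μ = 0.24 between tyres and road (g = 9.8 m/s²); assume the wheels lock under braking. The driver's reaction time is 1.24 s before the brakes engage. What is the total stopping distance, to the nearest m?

a = μg = 0.24 × 9.8 = 2.352 m/s².
Reaction distance = v·t_r = 10.7000 × 1.24 = 13.268 m.
Braking distance = v²/(2a) = 10.7000² / (2 × 2.352) = 114.490 / 4.704 = 24.339 m.
Total = 13.268 + 24.339 = 37.607 m.

Total stopping distance ≈ 38 m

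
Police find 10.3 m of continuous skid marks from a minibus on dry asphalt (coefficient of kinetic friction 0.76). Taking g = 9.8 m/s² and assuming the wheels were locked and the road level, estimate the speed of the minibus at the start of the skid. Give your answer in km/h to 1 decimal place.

Deceleration a = μg = 0.76 × 9.8 = 7.448 m/s².
v = √(2a·d) = √(2 × 7.448 × 10.3) = √153.429 = 12.3866 m/s.
= 12.3866 × 3.6 = 44.592 km/h.

Initial speed ≈ 44.6 km/h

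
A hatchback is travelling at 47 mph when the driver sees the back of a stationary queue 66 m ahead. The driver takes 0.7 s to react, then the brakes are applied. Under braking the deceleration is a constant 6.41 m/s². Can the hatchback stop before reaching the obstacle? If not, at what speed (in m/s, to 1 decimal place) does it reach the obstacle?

47 mph × 0.44704 = 21.0109 m/s.
Reaction distance = 21.0109 × 0.7 = 14.708 m.
Braking distance = v²/(2a) = 441.458 / 12.820 = 34.435 m.
Total stopping distance = 14.708 + 34.435 = 49.143 m, vs 66 m available — it stops with 66 − 49.143 = 16.857 m to spare.

Yes — it stops about 16.9 m short of the obstacle, so it never reaches it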